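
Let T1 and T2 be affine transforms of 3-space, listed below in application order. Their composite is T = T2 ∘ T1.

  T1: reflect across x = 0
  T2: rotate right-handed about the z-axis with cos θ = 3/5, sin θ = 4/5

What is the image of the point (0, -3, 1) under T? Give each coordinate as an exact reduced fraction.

T(p) = (12/5, -9/5, 1)

T1 reflect across x = 0: (0, -3, 1) → (0, -3, 1)
T2 rotate right-handed about the z-axis with cos θ = 3/5, sin θ = 4/5: (0, -3, 1) → (12/5, -9/5, 1)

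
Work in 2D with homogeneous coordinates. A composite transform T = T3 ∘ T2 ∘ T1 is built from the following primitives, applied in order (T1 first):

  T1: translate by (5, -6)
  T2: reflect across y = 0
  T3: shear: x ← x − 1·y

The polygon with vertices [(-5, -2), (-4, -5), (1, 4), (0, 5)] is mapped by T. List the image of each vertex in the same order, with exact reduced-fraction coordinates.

image vertices: (-8, 8), (-10, 11), (4, 2), (4, 1)

T1 translate by (5, -6): (-5, -2) → (0, -8); (-4, -5) → (1, -11); (1, 4) → (6, -2); (0, 5) → (5, -1)
T2 reflect across y = 0: (0, -8) → (0, 8); (1, -11) → (1, 11); (6, -2) → (6, 2); (5, -1) → (5, 1)
T3 shear: x ← x − 1·y: (0, 8) → (-8, 8); (1, 11) → (-10, 11); (6, 2) → (4, 2); (5, 1) → (4, 1)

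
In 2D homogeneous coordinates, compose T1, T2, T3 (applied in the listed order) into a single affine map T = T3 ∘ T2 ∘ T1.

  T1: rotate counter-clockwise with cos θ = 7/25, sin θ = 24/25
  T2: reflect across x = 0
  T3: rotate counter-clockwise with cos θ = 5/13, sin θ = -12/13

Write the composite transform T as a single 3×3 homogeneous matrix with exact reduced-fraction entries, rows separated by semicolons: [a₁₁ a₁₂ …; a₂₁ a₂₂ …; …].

T = [253/325 204/325 0; 204/325 -253/325 0; 0 0 1]

T1 = [7/25 -24/25 0; 24/25 7/25 0; 0 0 1]
T2·T1 = [-7/25 24/25 0; 24/25 7/25 0; 0 0 1]
T3·…·T1 = [253/325 204/325 0; 204/325 -253/325 0; 0 0 1]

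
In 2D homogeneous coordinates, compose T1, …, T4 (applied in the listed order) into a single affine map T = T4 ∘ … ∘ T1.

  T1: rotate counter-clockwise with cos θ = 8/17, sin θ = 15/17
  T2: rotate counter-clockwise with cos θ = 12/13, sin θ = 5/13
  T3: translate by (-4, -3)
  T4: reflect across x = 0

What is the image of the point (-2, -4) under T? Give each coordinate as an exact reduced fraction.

T1 rotate counter-clockwise with cos θ = 8/17, sin θ = 15/17: (-2, -4) → (44/17, -62/17)
T2 rotate counter-clockwise with cos θ = 12/13, sin θ = 5/13: (44/17, -62/17) → (838/221, -524/221)
T3 translate by (-4, -3): (838/221, -524/221) → (-46/221, -1187/221)
T4 reflect across x = 0: (-46/221, -1187/221) → (46/221, -1187/221)

T(p) = (46/221, -1187/221)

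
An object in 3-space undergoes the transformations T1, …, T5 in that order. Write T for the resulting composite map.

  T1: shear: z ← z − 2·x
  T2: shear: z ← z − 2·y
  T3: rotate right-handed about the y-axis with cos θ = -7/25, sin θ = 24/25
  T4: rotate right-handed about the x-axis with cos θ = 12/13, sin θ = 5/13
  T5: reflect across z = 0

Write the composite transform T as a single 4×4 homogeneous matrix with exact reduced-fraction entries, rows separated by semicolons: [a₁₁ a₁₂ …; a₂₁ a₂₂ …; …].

T1 = [1 0 0 0; 0 1 0 0; -2 0 1 0; 0 0 0 1]
T2·T1 = [1 0 0 0; 0 1 0 0; -2 -2 1 0; 0 0 0 1]
T3·…·T1 = [-11/5 -48/25 24/25 0; 0 1 0 0; -2/5 14/25 -7/25 0; 0 0 0 1]
T4·…·T1 = [-11/5 -48/25 24/25 0; 2/13 46/65 7/65 0; -24/65 293/325 -84/325 0; 0 0 0 1]
T5·…·T1 = [-11/5 -48/25 24/25 0; 2/13 46/65 7/65 0; 24/65 -293/325 84/325 0; 0 0 0 1]

T = [-11/5 -48/25 24/25 0; 2/13 46/65 7/65 0; 24/65 -293/325 84/325 0; 0 0 0 1]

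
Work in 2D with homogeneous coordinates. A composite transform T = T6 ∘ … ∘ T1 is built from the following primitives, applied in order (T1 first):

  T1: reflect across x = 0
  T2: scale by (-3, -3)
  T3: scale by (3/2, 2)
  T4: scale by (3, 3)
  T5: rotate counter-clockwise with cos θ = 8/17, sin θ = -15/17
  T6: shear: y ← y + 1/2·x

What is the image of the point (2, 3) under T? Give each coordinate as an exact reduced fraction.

T(p) = (-594/17, -1134/17)

T1 reflect across x = 0: (2, 3) → (-2, 3)
T2 scale by (-3, -3): (-2, 3) → (6, -9)
T3 scale by (3/2, 2): (6, -9) → (9, -18)
T4 scale by (3, 3): (9, -18) → (27, -54)
T5 rotate counter-clockwise with cos θ = 8/17, sin θ = -15/17: (27, -54) → (-594/17, -837/17)
T6 shear: y ← y + 1/2·x: (-594/17, -837/17) → (-594/17, -1134/17)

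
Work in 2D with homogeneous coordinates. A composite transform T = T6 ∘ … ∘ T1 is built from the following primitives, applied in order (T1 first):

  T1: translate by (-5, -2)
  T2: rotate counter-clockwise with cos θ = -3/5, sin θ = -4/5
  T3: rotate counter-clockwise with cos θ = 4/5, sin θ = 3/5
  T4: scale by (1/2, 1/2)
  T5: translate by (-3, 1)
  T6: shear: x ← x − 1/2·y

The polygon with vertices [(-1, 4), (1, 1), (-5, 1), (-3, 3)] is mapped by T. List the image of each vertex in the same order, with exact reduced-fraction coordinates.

image vertices: (-4, 4), (-5, 3), (-13/2, 6), (-5, 5)

T1 translate by (-5, -2): (-1, 4) → (-6, 2); (1, 1) → (-4, -1); (-5, 1) → (-10, -1); (-3, 3) → (-8, 1)
T2 rotate counter-clockwise with cos θ = -3/5, sin θ = -4/5: (-6, 2) → (26/5, 18/5); (-4, -1) → (8/5, 19/5); (-10, -1) → (26/5, 43/5); (-8, 1) → (28/5, 29/5)
T3 rotate counter-clockwise with cos θ = 4/5, sin θ = 3/5: (26/5, 18/5) → (2, 6); (8/5, 19/5) → (-1, 4); (26/5, 43/5) → (-1, 10); (28/5, 29/5) → (1, 8)
T4 scale by (1/2, 1/2): (2, 6) → (1, 3); (-1, 4) → (-1/2, 2); (-1, 10) → (-1/2, 5); (1, 8) → (1/2, 4)
T5 translate by (-3, 1): (1, 3) → (-2, 4); (-1/2, 2) → (-7/2, 3); (-1/2, 5) → (-7/2, 6); (1/2, 4) → (-5/2, 5)
T6 shear: x ← x − 1/2·y: (-2, 4) → (-4, 4); (-7/2, 3) → (-5, 3); (-7/2, 6) → (-13/2, 6); (-5/2, 5) → (-5, 5)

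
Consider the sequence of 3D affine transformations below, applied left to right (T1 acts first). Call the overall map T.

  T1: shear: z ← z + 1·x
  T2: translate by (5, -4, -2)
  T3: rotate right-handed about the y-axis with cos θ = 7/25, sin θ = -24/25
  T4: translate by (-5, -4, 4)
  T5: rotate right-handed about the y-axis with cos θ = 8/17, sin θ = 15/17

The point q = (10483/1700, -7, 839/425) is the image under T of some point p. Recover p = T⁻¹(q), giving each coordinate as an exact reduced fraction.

p = (-1, 1, -9/4)

T1 = [1 0 0 0; 0 1 0 0; 1 0 1 0; 0 0 0 1]
T2·T1 = [1 0 0 5; 0 1 0 -4; 1 0 1 -2; 0 0 0 1]
T3·…·T1 = [-17/25 0 -24/25 83/25; 0 1 0 -4; 31/25 0 7/25 106/25; 0 0 0 1]
T4·…·T1 = [-17/25 0 -24/25 -42/25; 0 1 0 -8; 31/25 0 7/25 206/25; 0 0 0 1]
T5·…·T1 = [329/425 0 -87/425 162/25; 0 1 0 -8; 503/425 0 416/425 134/25; 0 0 0 1]
det M = 1; M⁻¹ = [416/425 0 87/425 -186/25; 0 1 0 8; -503/425 0 329/425 88/25; 0 0 0 1]
M⁻¹ · (10483/1700, -7, 839/425)ᵀ = (-1, 1, -9/4)ᵀ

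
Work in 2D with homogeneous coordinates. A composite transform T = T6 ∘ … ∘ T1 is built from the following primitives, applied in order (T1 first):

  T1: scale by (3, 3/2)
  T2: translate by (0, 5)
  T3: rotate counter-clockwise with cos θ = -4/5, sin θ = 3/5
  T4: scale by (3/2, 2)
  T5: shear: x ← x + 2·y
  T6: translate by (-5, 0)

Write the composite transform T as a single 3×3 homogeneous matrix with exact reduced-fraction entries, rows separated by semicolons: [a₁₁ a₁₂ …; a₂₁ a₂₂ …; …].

T = [18/5 -123/20 -51/2; 18/5 -12/5 -8; 0 0 1]

T1 = [3 0 0; 0 3/2 0; 0 0 1]
T2·T1 = [3 0 0; 0 3/2 5; 0 0 1]
T3·…·T1 = [-12/5 -9/10 -3; 9/5 -6/5 -4; 0 0 1]
T4·…·T1 = [-18/5 -27/20 -9/2; 18/5 -12/5 -8; 0 0 1]
T5·…·T1 = [18/5 -123/20 -41/2; 18/5 -12/5 -8; 0 0 1]
T6·…·T1 = [18/5 -123/20 -51/2; 18/5 -12/5 -8; 0 0 1]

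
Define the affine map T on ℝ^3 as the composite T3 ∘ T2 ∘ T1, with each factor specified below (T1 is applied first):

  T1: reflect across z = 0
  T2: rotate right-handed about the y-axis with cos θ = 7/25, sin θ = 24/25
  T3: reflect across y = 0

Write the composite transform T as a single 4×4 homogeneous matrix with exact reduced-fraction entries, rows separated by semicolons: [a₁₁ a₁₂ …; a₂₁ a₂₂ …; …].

T = [7/25 0 -24/25 0; 0 -1 0 0; -24/25 0 -7/25 0; 0 0 0 1]

T1 = [1 0 0 0; 0 1 0 0; 0 0 -1 0; 0 0 0 1]
T2·T1 = [7/25 0 -24/25 0; 0 1 0 0; -24/25 0 -7/25 0; 0 0 0 1]
T3·…·T1 = [7/25 0 -24/25 0; 0 -1 0 0; -24/25 0 -7/25 0; 0 0 0 1]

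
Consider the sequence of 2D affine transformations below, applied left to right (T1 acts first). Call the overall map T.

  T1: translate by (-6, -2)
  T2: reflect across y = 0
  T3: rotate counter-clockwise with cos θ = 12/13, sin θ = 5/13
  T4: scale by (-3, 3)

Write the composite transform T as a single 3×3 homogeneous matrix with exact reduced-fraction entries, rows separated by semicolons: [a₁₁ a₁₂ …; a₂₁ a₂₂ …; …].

T1 = [1 0 -6; 0 1 -2; 0 0 1]
T2·T1 = [1 0 -6; 0 -1 2; 0 0 1]
T3·…·T1 = [12/13 5/13 -82/13; 5/13 -12/13 -6/13; 0 0 1]
T4·…·T1 = [-36/13 -15/13 246/13; 15/13 -36/13 -18/13; 0 0 1]

T = [-36/13 -15/13 246/13; 15/13 -36/13 -18/13; 0 0 1]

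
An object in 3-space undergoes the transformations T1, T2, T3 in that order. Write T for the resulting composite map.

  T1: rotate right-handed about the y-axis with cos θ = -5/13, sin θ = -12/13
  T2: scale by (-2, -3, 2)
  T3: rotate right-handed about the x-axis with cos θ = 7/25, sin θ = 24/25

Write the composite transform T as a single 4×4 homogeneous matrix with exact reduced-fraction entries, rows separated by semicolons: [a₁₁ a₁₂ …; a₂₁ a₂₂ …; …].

T1 = [-5/13 0 -12/13 0; 0 1 0 0; 12/13 0 -5/13 0; 0 0 0 1]
T2·T1 = [10/13 0 24/13 0; 0 -3 0 0; 24/13 0 -10/13 0; 0 0 0 1]
T3·…·T1 = [10/13 0 24/13 0; -576/325 -21/25 48/65 0; 168/325 -72/25 -14/65 0; 0 0 0 1]

T = [10/13 0 24/13 0; -576/325 -21/25 48/65 0; 168/325 -72/25 -14/65 0; 0 0 0 1]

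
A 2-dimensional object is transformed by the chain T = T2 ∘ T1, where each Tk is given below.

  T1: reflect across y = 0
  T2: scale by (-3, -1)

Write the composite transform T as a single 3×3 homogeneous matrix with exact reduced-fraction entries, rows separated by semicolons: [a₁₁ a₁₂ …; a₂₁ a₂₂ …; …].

T = [-3 0 0; 0 1 0; 0 0 1]

T1 = [1 0 0; 0 -1 0; 0 0 1]
T2·T1 = [-3 0 0; 0 1 0; 0 0 1]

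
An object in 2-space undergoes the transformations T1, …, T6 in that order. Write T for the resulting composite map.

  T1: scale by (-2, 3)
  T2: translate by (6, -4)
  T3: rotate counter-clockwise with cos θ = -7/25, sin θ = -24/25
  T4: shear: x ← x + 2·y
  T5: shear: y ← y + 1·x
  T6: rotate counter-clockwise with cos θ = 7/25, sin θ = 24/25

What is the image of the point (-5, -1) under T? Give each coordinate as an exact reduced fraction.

T(p) = (4838/125, -6359/125)

T1 scale by (-2, 3): (-5, -1) → (10, -3)
T2 translate by (6, -4): (10, -3) → (16, -7)
T3 rotate counter-clockwise with cos θ = -7/25, sin θ = -24/25: (16, -7) → (-56/5, -67/5)
T4 shear: x ← x + 2·y: (-56/5, -67/5) → (-38, -67/5)
T5 shear: y ← y + 1·x: (-38, -67/5) → (-38, -257/5)
T6 rotate counter-clockwise with cos θ = 7/25, sin θ = 24/25: (-38, -257/5) → (4838/125, -6359/125)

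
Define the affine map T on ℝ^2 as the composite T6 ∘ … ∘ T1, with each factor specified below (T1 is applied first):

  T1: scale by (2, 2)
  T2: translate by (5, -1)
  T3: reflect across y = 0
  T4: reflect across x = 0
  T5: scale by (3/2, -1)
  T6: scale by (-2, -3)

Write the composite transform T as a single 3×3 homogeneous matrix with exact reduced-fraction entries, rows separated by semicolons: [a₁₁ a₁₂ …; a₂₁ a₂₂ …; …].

T = [6 0 15; 0 -6 3; 0 0 1]

T1 = [2 0 0; 0 2 0; 0 0 1]
T2·T1 = [2 0 5; 0 2 -1; 0 0 1]
T3·…·T1 = [2 0 5; 0 -2 1; 0 0 1]
T4·…·T1 = [-2 0 -5; 0 -2 1; 0 0 1]
T5·…·T1 = [-3 0 -15/2; 0 2 -1; 0 0 1]
T6·…·T1 = [6 0 15; 0 -6 3; 0 0 1]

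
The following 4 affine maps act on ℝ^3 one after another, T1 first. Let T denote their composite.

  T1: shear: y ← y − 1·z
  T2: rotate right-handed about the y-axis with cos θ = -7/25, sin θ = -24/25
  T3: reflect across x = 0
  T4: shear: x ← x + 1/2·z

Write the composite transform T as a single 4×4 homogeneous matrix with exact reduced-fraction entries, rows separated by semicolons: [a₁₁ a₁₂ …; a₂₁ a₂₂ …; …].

T1 = [1 0 0 0; 0 1 -1 0; 0 0 1 0; 0 0 0 1]
T2·T1 = [-7/25 0 -24/25 0; 0 1 -1 0; 24/25 0 -7/25 0; 0 0 0 1]
T3·…·T1 = [7/25 0 24/25 0; 0 1 -1 0; 24/25 0 -7/25 0; 0 0 0 1]
T4·…·T1 = [19/25 0 41/50 0; 0 1 -1 0; 24/25 0 -7/25 0; 0 0 0 1]

T = [19/25 0 41/50 0; 0 1 -1 0; 24/25 0 -7/25 0; 0 0 0 1]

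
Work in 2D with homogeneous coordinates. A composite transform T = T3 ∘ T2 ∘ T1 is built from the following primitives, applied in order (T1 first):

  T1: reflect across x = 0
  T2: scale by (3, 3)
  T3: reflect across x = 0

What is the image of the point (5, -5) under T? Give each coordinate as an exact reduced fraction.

T1 reflect across x = 0: (5, -5) → (-5, -5)
T2 scale by (3, 3): (-5, -5) → (-15, -15)
T3 reflect across x = 0: (-15, -15) → (15, -15)

T(p) = (15, -15)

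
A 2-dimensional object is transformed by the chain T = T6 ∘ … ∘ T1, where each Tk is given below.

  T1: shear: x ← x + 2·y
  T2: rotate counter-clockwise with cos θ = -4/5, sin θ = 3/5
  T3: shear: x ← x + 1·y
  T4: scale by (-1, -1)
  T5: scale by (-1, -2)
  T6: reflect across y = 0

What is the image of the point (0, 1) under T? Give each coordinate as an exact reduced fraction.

T1 shear: x ← x + 2·y: (0, 1) → (2, 1)
T2 rotate counter-clockwise with cos θ = -4/5, sin θ = 3/5: (2, 1) → (-11/5, 2/5)
T3 shear: x ← x + 1·y: (-11/5, 2/5) → (-9/5, 2/5)
T4 scale by (-1, -1): (-9/5, 2/5) → (9/5, -2/5)
T5 scale by (-1, -2): (9/5, -2/5) → (-9/5, 4/5)
T6 reflect across y = 0: (-9/5, 4/5) → (-9/5, -4/5)

T(p) = (-9/5, -4/5)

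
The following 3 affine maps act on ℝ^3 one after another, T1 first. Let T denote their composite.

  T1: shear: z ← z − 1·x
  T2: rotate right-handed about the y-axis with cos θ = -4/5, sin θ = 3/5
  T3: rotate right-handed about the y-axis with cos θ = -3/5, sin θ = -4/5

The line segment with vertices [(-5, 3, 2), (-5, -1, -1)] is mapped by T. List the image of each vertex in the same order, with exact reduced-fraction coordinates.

T1 shear: z ← z − 1·x: (-5, 3, 2) → (-5, 3, 7); (-5, -1, -1) → (-5, -1, 4)
T2 rotate right-handed about the y-axis with cos θ = -4/5, sin θ = 3/5: (-5, 3, 7) → (41/5, 3, -13/5); (-5, -1, 4) → (32/5, -1, -1/5)
T3 rotate right-handed about the y-axis with cos θ = -3/5, sin θ = -4/5: (41/5, 3, -13/5) → (-71/25, 3, 203/25); (32/5, -1, -1/5) → (-92/25, -1, 131/25)

image vertices: (-71/25, 3, 203/25), (-92/25, -1, 131/25)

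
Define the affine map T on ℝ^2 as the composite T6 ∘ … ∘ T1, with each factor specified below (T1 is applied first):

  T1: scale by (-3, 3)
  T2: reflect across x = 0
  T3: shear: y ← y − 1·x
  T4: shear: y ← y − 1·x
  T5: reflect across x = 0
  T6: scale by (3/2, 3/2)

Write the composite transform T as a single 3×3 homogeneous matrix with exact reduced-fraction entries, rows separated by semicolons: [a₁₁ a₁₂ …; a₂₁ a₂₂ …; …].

T1 = [-3 0 0; 0 3 0; 0 0 1]
T2·T1 = [3 0 0; 0 3 0; 0 0 1]
T3·…·T1 = [3 0 0; -3 3 0; 0 0 1]
T4·…·T1 = [3 0 0; -6 3 0; 0 0 1]
T5·…·T1 = [-3 0 0; -6 3 0; 0 0 1]
T6·…·T1 = [-9/2 0 0; -9 9/2 0; 0 0 1]

T = [-9/2 0 0; -9 9/2 0; 0 0 1]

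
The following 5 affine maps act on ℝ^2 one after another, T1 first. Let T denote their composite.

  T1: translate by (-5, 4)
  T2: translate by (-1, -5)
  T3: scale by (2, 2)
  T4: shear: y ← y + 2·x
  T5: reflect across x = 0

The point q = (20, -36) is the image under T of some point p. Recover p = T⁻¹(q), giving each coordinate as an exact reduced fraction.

p = (-4, 3)

T1 = [1 0 -5; 0 1 4; 0 0 1]
T2·T1 = [1 0 -6; 0 1 -1; 0 0 1]
T3·…·T1 = [2 0 -12; 0 2 -2; 0 0 1]
T4·…·T1 = [2 0 -12; 4 2 -26; 0 0 1]
T5·…·T1 = [-2 0 12; 4 2 -26; 0 0 1]
det M = -4; M⁻¹ = [-1/2 0 6; 1 1/2 1; 0 0 1]
M⁻¹ · (20, -36)ᵀ = (-4, 3)ᵀ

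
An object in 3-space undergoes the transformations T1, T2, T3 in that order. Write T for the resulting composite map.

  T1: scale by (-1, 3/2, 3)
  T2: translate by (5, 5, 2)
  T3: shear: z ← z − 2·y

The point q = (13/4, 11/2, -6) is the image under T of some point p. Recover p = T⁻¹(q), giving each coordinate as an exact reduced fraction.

p = (7/4, 1/3, 1)

T1 = [-1 0 0 0; 0 3/2 0 0; 0 0 3 0; 0 0 0 1]
T2·T1 = [-1 0 0 5; 0 3/2 0 5; 0 0 3 2; 0 0 0 1]
T3·…·T1 = [-1 0 0 5; 0 3/2 0 5; 0 -3 3 -8; 0 0 0 1]
det M = -9/2; M⁻¹ = [-1 0 0 5; 0 2/3 0 -10/3; 0 2/3 1/3 -2/3; 0 0 0 1]
M⁻¹ · (13/4, 11/2, -6)ᵀ = (7/4, 1/3, 1)ᵀ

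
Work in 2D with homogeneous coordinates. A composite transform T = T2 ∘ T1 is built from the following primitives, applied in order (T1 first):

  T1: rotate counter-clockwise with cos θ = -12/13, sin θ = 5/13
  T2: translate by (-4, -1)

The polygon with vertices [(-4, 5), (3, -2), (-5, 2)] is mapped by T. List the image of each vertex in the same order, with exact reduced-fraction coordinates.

T1 rotate counter-clockwise with cos θ = -12/13, sin θ = 5/13: (-4, 5) → (23/13, -80/13); (3, -2) → (-2, 3); (-5, 2) → (50/13, -49/13)
T2 translate by (-4, -1): (23/13, -80/13) → (-29/13, -93/13); (-2, 3) → (-6, 2); (50/13, -49/13) → (-2/13, -62/13)

image vertices: (-29/13, -93/13), (-6, 2), (-2/13, -62/13)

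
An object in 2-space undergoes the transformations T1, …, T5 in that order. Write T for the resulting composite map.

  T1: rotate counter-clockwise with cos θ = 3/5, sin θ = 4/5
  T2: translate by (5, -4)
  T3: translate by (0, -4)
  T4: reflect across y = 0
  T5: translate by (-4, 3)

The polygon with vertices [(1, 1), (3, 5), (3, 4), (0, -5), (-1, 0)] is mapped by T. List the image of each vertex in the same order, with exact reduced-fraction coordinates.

image vertices: (4/5, 48/5), (-6/5, 28/5), (-2/5, 31/5), (5, 14), (2/5, 59/5)

T1 rotate counter-clockwise with cos θ = 3/5, sin θ = 4/5: (1, 1) → (-1/5, 7/5); (3, 5) → (-11/5, 27/5); (3, 4) → (-7/5, 24/5); (0, -5) → (4, -3); (-1, 0) → (-3/5, -4/5)
T2 translate by (5, -4): (-1/5, 7/5) → (24/5, -13/5); (-11/5, 27/5) → (14/5, 7/5); (-7/5, 24/5) → (18/5, 4/5); (4, -3) → (9, -7); (-3/5, -4/5) → (22/5, -24/5)
T3 translate by (0, -4): (24/5, -13/5) → (24/5, -33/5); (14/5, 7/5) → (14/5, -13/5); (18/5, 4/5) → (18/5, -16/5); (9, -7) → (9, -11); (22/5, -24/5) → (22/5, -44/5)
T4 reflect across y = 0: (24/5, -33/5) → (24/5, 33/5); (14/5, -13/5) → (14/5, 13/5); (18/5, -16/5) → (18/5, 16/5); (9, -11) → (9, 11); (22/5, -44/5) → (22/5, 44/5)
T5 translate by (-4, 3): (24/5, 33/5) → (4/5, 48/5); (14/5, 13/5) → (-6/5, 28/5); (18/5, 16/5) → (-2/5, 31/5); (9, 11) → (5, 14); (22/5, 44/5) → (2/5, 59/5)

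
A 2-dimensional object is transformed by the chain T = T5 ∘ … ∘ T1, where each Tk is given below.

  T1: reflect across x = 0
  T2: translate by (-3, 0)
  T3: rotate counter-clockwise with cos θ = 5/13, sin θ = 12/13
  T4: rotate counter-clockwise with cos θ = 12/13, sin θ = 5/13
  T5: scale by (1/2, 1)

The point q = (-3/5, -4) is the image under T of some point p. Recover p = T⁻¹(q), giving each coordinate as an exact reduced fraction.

T1 = [-1 0 0; 0 1 0; 0 0 1]
T2·T1 = [-1 0 -3; 0 1 0; 0 0 1]
T3·…·T1 = [-5/13 -12/13 -15/13; -12/13 5/13 -36/13; 0 0 1]
T4·…·T1 = [0 -1 0; -1 0 -3; 0 0 1]
T5·…·T1 = [0 -1/2 0; -1 0 -3; 0 0 1]
det M = -1/2; M⁻¹ = [0 -1 -3; -2 0 0; 0 0 1]
M⁻¹ · (-3/5, -4)ᵀ = (1, 6/5)ᵀ

p = (1, 6/5)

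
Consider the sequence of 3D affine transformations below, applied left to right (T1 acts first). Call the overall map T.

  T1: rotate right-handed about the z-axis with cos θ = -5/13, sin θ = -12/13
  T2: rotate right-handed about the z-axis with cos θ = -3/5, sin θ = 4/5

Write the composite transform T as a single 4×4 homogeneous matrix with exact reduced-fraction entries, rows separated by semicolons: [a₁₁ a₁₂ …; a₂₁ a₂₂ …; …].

T = [63/65 -16/65 0 0; 16/65 63/65 0 0; 0 0 1 0; 0 0 0 1]

T1 = [-5/13 12/13 0 0; -12/13 -5/13 0 0; 0 0 1 0; 0 0 0 1]
T2·T1 = [63/65 -16/65 0 0; 16/65 63/65 0 0; 0 0 1 0; 0 0 0 1]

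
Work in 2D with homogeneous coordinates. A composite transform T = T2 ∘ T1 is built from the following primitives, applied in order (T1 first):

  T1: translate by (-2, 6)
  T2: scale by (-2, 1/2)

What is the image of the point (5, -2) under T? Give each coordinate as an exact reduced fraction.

T1 translate by (-2, 6): (5, -2) → (3, 4)
T2 scale by (-2, 1/2): (3, 4) → (-6, 2)

T(p) = (-6, 2)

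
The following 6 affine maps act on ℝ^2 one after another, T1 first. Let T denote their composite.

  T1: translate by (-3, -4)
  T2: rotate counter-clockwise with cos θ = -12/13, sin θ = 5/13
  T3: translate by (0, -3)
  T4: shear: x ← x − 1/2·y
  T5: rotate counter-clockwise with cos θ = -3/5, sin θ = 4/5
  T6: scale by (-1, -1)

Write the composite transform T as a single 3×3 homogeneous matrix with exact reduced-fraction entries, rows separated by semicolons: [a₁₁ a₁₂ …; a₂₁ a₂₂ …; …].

T1 = [1 0 -3; 0 1 -4; 0 0 1]
T2·T1 = [-12/13 -5/13 56/13; 5/13 -12/13 33/13; 0 0 1]
T3·…·T1 = [-12/13 -5/13 56/13; 5/13 -12/13 -6/13; 0 0 1]
T4·…·T1 = [-29/26 1/13 59/13; 5/13 -12/13 -6/13; 0 0 1]
T5·…·T1 = [47/130 9/13 -153/65; -73/65 8/13 254/65; 0 0 1]
T6·…·T1 = [-47/130 -9/13 153/65; 73/65 -8/13 -254/65; 0 0 1]

T = [-47/130 -9/13 153/65; 73/65 -8/13 -254/65; 0 0 1]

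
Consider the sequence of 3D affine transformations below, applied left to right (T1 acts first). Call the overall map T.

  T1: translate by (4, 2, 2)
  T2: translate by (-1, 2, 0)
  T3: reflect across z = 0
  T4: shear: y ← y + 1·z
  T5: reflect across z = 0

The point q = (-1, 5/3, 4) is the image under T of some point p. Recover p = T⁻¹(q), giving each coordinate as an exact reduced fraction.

p = (-4, 5/3, 2)

T1 = [1 0 0 4; 0 1 0 2; 0 0 1 2; 0 0 0 1]
T2·T1 = [1 0 0 3; 0 1 0 4; 0 0 1 2; 0 0 0 1]
T3·…·T1 = [1 0 0 3; 0 1 0 4; 0 0 -1 -2; 0 0 0 1]
T4·…·T1 = [1 0 0 3; 0 1 -1 2; 0 0 -1 -2; 0 0 0 1]
T5·…·T1 = [1 0 0 3; 0 1 -1 2; 0 0 1 2; 0 0 0 1]
det M = 1; M⁻¹ = [1 0 0 -3; 0 1 1 -4; 0 0 1 -2; 0 0 0 1]
M⁻¹ · (-1, 5/3, 4)ᵀ = (-4, 5/3, 2)ᵀ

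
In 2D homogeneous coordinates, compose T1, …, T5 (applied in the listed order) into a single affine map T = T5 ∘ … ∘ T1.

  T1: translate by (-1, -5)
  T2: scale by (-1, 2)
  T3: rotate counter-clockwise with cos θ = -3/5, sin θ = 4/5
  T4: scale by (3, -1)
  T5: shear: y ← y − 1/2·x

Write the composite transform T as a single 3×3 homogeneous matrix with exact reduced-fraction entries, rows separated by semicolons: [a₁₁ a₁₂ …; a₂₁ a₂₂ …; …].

T = [9/5 -24/5 111/5; -1/10 18/5 -179/10; 0 0 1]

T1 = [1 0 -1; 0 1 -5; 0 0 1]
T2·T1 = [-1 0 1; 0 2 -10; 0 0 1]
T3·…·T1 = [3/5 -8/5 37/5; -4/5 -6/5 34/5; 0 0 1]
T4·…·T1 = [9/5 -24/5 111/5; 4/5 6/5 -34/5; 0 0 1]
T5·…·T1 = [9/5 -24/5 111/5; -1/10 18/5 -179/10; 0 0 1]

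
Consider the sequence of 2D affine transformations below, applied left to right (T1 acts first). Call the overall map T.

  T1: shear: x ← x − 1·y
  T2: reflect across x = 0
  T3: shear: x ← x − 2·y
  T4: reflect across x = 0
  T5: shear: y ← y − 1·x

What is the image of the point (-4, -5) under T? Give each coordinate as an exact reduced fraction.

T(p) = (-9, 4)

T1 shear: x ← x − 1·y: (-4, -5) → (1, -5)
T2 reflect across x = 0: (1, -5) → (-1, -5)
T3 shear: x ← x − 2·y: (-1, -5) → (9, -5)
T4 reflect across x = 0: (9, -5) → (-9, -5)
T5 shear: y ← y − 1·x: (-9, -5) → (-9, 4)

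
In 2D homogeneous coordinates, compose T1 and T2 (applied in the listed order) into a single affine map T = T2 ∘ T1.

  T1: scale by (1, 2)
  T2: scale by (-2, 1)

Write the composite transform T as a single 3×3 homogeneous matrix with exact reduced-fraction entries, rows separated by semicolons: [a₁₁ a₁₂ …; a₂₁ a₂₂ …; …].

T1 = [1 0 0; 0 2 0; 0 0 1]
T2·T1 = [-2 0 0; 0 2 0; 0 0 1]

T = [-2 0 0; 0 2 0; 0 0 1]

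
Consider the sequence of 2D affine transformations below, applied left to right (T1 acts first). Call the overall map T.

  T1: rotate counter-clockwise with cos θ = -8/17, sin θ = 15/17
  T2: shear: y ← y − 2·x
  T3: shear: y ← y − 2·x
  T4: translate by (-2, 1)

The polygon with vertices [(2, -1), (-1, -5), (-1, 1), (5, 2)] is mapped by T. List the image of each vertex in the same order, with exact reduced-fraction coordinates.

T1 rotate counter-clockwise with cos θ = -8/17, sin θ = 15/17: (2, -1) → (-1/17, 38/17); (-1, -5) → (83/17, 25/17); (-1, 1) → (-7/17, -23/17); (5, 2) → (-70/17, 59/17)
T2 shear: y ← y − 2·x: (-1/17, 38/17) → (-1/17, 40/17); (83/17, 25/17) → (83/17, -141/17); (-7/17, -23/17) → (-7/17, -9/17); (-70/17, 59/17) → (-70/17, 199/17)
T3 shear: y ← y − 2·x: (-1/17, 40/17) → (-1/17, 42/17); (83/17, -141/17) → (83/17, -307/17); (-7/17, -9/17) → (-7/17, 5/17); (-70/17, 199/17) → (-70/17, 339/17)
T4 translate by (-2, 1): (-1/17, 42/17) → (-35/17, 59/17); (83/17, -307/17) → (49/17, -290/17); (-7/17, 5/17) → (-41/17, 22/17); (-70/17, 339/17) → (-104/17, 356/17)

image vertices: (-35/17, 59/17), (49/17, -290/17), (-41/17, 22/17), (-104/17, 356/17)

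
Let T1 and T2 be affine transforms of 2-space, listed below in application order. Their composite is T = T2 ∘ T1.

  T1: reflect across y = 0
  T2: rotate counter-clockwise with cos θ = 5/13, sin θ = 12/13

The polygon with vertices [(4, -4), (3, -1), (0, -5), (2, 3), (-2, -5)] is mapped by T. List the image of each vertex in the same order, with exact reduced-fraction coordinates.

image vertices: (-28/13, 68/13), (3/13, 41/13), (-60/13, 25/13), (46/13, 9/13), (-70/13, 1/13)

T1 reflect across y = 0: (4, -4) → (4, 4); (3, -1) → (3, 1); (0, -5) → (0, 5); (2, 3) → (2, -3); (-2, -5) → (-2, 5)
T2 rotate counter-clockwise with cos θ = 5/13, sin θ = 12/13: (4, 4) → (-28/13, 68/13); (3, 1) → (3/13, 41/13); (0, 5) → (-60/13, 25/13); (2, -3) → (46/13, 9/13); (-2, 5) → (-70/13, 1/13)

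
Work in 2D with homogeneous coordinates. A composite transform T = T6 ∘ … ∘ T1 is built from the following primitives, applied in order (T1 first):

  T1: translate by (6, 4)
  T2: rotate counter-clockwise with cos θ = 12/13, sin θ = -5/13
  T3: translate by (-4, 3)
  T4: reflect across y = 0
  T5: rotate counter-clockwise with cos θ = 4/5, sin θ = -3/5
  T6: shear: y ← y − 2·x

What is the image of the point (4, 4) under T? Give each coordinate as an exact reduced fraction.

T1 translate by (6, 4): (4, 4) → (10, 8)
T2 rotate counter-clockwise with cos θ = 12/13, sin θ = -5/13: (10, 8) → (160/13, 46/13)
T3 translate by (-4, 3): (160/13, 46/13) → (108/13, 85/13)
T4 reflect across y = 0: (108/13, 85/13) → (108/13, -85/13)
T5 rotate counter-clockwise with cos θ = 4/5, sin θ = -3/5: (108/13, -85/13) → (177/65, -664/65)
T6 shear: y ← y − 2·x: (177/65, -664/65) → (177/65, -1018/65)

T(p) = (177/65, -1018/65)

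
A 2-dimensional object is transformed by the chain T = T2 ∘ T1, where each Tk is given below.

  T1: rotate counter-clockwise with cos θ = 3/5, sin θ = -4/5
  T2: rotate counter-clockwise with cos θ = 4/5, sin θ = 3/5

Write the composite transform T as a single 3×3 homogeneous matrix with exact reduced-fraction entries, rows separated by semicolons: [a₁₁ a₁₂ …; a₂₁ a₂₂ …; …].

T = [24/25 7/25 0; -7/25 24/25 0; 0 0 1]

T1 = [3/5 4/5 0; -4/5 3/5 0; 0 0 1]
T2·T1 = [24/25 7/25 0; -7/25 24/25 0; 0 0 1]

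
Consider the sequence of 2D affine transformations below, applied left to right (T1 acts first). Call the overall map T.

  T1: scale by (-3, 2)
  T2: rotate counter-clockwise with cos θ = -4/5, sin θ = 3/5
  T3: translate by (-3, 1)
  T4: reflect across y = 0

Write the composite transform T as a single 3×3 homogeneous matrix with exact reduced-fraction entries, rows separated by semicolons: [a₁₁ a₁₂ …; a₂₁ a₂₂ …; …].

T1 = [-3 0 0; 0 2 0; 0 0 1]
T2·T1 = [12/5 -6/5 0; -9/5 -8/5 0; 0 0 1]
T3·…·T1 = [12/5 -6/5 -3; -9/5 -8/5 1; 0 0 1]
T4·…·T1 = [12/5 -6/5 -3; 9/5 8/5 -1; 0 0 1]

T = [12/5 -6/5 -3; 9/5 8/5 -1; 0 0 1]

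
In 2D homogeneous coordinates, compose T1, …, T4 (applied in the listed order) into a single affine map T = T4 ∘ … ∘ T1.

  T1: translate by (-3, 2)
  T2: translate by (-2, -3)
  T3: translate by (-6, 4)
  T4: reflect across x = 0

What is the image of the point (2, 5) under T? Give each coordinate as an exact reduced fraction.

T(p) = (9, 8)

T1 translate by (-3, 2): (2, 5) → (-1, 7)
T2 translate by (-2, -3): (-1, 7) → (-3, 4)
T3 translate by (-6, 4): (-3, 4) → (-9, 8)
T4 reflect across x = 0: (-9, 8) → (9, 8)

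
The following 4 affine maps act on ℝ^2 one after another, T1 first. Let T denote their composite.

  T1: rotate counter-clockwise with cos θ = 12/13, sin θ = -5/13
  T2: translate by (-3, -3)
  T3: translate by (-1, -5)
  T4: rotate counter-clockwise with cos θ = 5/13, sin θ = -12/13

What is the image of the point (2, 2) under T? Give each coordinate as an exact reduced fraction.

T1 rotate counter-clockwise with cos θ = 12/13, sin θ = -5/13: (2, 2) → (34/13, 14/13)
T2 translate by (-3, -3): (34/13, 14/13) → (-5/13, -25/13)
T3 translate by (-1, -5): (-5/13, -25/13) → (-18/13, -90/13)
T4 rotate counter-clockwise with cos θ = 5/13, sin θ = -12/13: (-18/13, -90/13) → (-90/13, -18/13)

T(p) = (-90/13, -18/13)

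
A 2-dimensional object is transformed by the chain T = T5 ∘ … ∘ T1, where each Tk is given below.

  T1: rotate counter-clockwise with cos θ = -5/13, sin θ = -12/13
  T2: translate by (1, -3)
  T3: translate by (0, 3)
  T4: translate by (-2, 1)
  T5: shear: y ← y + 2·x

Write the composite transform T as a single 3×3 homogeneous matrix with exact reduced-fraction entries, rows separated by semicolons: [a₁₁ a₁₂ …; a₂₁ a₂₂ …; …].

T1 = [-5/13 12/13 0; -12/13 -5/13 0; 0 0 1]
T2·T1 = [-5/13 12/13 1; -12/13 -5/13 -3; 0 0 1]
T3·…·T1 = [-5/13 12/13 1; -12/13 -5/13 0; 0 0 1]
T4·…·T1 = [-5/13 12/13 -1; -12/13 -5/13 1; 0 0 1]
T5·…·T1 = [-5/13 12/13 -1; -22/13 19/13 -1; 0 0 1]

T = [-5/13 12/13 -1; -22/13 19/13 -1; 0 0 1]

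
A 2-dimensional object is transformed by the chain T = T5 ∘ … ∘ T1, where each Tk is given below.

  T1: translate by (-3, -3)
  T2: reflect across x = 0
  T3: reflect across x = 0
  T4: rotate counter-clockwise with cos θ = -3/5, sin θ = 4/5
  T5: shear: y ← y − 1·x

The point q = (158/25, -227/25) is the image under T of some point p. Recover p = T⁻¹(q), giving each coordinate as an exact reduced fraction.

p = (-3, -2/5)

T1 = [1 0 -3; 0 1 -3; 0 0 1]
T2·T1 = [-1 0 3; 0 1 -3; 0 0 1]
T3·…·T1 = [1 0 -3; 0 1 -3; 0 0 1]
T4·…·T1 = [-3/5 -4/5 21/5; 4/5 -3/5 -3/5; 0 0 1]
T5·…·T1 = [-3/5 -4/5 21/5; 7/5 1/5 -24/5; 0 0 1]
det M = 1; M⁻¹ = [1/5 4/5 3; -7/5 -3/5 3; 0 0 1]
M⁻¹ · (158/25, -227/25)ᵀ = (-3, -2/5)ᵀ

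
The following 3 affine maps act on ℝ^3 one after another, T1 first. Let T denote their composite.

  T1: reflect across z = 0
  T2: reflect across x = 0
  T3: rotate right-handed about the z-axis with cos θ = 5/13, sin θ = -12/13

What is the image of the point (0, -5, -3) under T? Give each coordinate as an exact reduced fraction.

T(p) = (-60/13, -25/13, 3)

T1 reflect across z = 0: (0, -5, -3) → (0, -5, 3)
T2 reflect across x = 0: (0, -5, 3) → (0, -5, 3)
T3 rotate right-handed about the z-axis with cos θ = 5/13, sin θ = -12/13: (0, -5, 3) → (-60/13, -25/13, 3)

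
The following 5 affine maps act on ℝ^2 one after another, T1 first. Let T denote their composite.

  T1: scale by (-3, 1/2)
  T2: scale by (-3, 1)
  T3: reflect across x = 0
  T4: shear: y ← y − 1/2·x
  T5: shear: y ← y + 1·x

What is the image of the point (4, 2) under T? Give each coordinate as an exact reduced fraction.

T(p) = (-36, -17)

T1 scale by (-3, 1/2): (4, 2) → (-12, 1)
T2 scale by (-3, 1): (-12, 1) → (36, 1)
T3 reflect across x = 0: (36, 1) → (-36, 1)
T4 shear: y ← y − 1/2·x: (-36, 1) → (-36, 19)
T5 shear: y ← y + 1·x: (-36, 19) → (-36, -17)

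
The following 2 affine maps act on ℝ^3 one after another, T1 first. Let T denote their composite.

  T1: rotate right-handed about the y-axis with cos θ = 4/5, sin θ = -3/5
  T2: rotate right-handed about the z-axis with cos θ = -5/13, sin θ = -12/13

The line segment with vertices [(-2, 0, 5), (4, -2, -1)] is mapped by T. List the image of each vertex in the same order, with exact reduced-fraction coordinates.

image vertices: (23/13, 276/65, 14/5), (-43/13, -178/65, 8/5)

T1 rotate right-handed about the y-axis with cos θ = 4/5, sin θ = -3/5: (-2, 0, 5) → (-23/5, 0, 14/5); (4, -2, -1) → (19/5, -2, 8/5)
T2 rotate right-handed about the z-axis with cos θ = -5/13, sin θ = -12/13: (-23/5, 0, 14/5) → (23/13, 276/65, 14/5); (19/5, -2, 8/5) → (-43/13, -178/65, 8/5)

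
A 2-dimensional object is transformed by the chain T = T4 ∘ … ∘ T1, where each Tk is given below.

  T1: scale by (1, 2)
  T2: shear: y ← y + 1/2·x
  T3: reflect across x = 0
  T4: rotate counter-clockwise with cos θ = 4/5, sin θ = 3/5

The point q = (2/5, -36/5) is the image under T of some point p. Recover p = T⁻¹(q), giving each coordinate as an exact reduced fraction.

T1 = [1 0 0; 0 2 0; 0 0 1]
T2·T1 = [1 0 0; 1/2 2 0; 0 0 1]
T3·…·T1 = [-1 0 0; 1/2 2 0; 0 0 1]
T4·…·T1 = [-11/10 -6/5 0; -1/5 8/5 0; 0 0 1]
det M = -2; M⁻¹ = [-4/5 -3/5 0; -1/10 11/20 0; 0 0 1]
M⁻¹ · (2/5, -36/5)ᵀ = (4, -4)ᵀ

p = (4, -4)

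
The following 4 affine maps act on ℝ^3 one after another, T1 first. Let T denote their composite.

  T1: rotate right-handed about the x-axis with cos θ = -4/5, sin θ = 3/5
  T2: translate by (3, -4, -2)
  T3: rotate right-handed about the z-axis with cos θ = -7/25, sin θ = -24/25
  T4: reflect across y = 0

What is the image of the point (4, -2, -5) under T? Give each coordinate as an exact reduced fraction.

T(p) = (-173/125, 861/125, 4/5)

T1 rotate right-handed about the x-axis with cos θ = -4/5, sin θ = 3/5: (4, -2, -5) → (4, 23/5, 14/5)
T2 translate by (3, -4, -2): (4, 23/5, 14/5) → (7, 3/5, 4/5)
T3 rotate right-handed about the z-axis with cos θ = -7/25, sin θ = -24/25: (7, 3/5, 4/5) → (-173/125, -861/125, 4/5)
T4 reflect across y = 0: (-173/125, -861/125, 4/5) → (-173/125, 861/125, 4/5)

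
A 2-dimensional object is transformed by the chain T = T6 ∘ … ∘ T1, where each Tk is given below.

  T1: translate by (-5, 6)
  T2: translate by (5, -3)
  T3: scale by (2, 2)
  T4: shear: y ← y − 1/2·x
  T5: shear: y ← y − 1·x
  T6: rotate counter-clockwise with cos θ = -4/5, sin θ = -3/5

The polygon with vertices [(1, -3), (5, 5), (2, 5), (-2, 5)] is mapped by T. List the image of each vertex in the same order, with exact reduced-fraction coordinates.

T1 translate by (-5, 6): (1, -3) → (-4, 3); (5, 5) → (0, 11); (2, 5) → (-3, 11); (-2, 5) → (-7, 11)
T2 translate by (5, -3): (-4, 3) → (1, 0); (0, 11) → (5, 8); (-3, 11) → (2, 8); (-7, 11) → (-2, 8)
T3 scale by (2, 2): (1, 0) → (2, 0); (5, 8) → (10, 16); (2, 8) → (4, 16); (-2, 8) → (-4, 16)
T4 shear: y ← y − 1/2·x: (2, 0) → (2, -1); (10, 16) → (10, 11); (4, 16) → (4, 14); (-4, 16) → (-4, 18)
T5 shear: y ← y − 1·x: (2, -1) → (2, -3); (10, 11) → (10, 1); (4, 14) → (4, 10); (-4, 18) → (-4, 22)
T6 rotate counter-clockwise with cos θ = -4/5, sin θ = -3/5: (2, -3) → (-17/5, 6/5); (10, 1) → (-37/5, -34/5); (4, 10) → (14/5, -52/5); (-4, 22) → (82/5, -76/5)

image vertices: (-17/5, 6/5), (-37/5, -34/5), (14/5, -52/5), (82/5, -76/5)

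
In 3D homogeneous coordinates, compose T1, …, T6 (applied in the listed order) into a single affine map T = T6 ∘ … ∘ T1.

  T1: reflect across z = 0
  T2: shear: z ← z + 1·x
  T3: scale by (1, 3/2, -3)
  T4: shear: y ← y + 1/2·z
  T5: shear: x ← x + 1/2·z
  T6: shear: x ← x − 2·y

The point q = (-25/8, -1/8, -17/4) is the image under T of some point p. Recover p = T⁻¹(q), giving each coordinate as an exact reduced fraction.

T1 = [1 0 0 0; 0 1 0 0; 0 0 -1 0; 0 0 0 1]
T2·T1 = [1 0 0 0; 0 1 0 0; 1 0 -1 0; 0 0 0 1]
T3·…·T1 = [1 0 0 0; 0 3/2 0 0; -3 0 3 0; 0 0 0 1]
T4·…·T1 = [1 0 0 0; -3/2 3/2 3/2 0; -3 0 3 0; 0 0 0 1]
T5·…·T1 = [-1/2 0 3/2 0; -3/2 3/2 3/2 0; -3 0 3 0; 0 0 0 1]
T6·…·T1 = [5/2 -3 -3/2 0; -3/2 3/2 3/2 0; -3 0 3 0; 0 0 0 1]
det M = 9/2; M⁻¹ = [1 2 -1/2 0; 0 2/3 -1/3 0; 1 2 -1/6 0; 0 0 0 1]
M⁻¹ · (-25/8, -1/8, -17/4)ᵀ = (-5/4, 4/3, -8/3)ᵀ

p = (-5/4, 4/3, -8/3)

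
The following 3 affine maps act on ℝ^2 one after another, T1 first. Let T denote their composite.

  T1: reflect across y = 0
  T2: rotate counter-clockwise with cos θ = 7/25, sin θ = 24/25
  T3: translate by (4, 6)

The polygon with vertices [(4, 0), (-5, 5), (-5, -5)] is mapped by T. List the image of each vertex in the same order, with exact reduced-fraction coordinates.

image vertices: (128/25, 246/25), (37/5, -1/5), (-11/5, 13/5)

T1 reflect across y = 0: (4, 0) → (4, 0); (-5, 5) → (-5, -5); (-5, -5) → (-5, 5)
T2 rotate counter-clockwise with cos θ = 7/25, sin θ = 24/25: (4, 0) → (28/25, 96/25); (-5, -5) → (17/5, -31/5); (-5, 5) → (-31/5, -17/5)
T3 translate by (4, 6): (28/25, 96/25) → (128/25, 246/25); (17/5, -31/5) → (37/5, -1/5); (-31/5, -17/5) → (-11/5, 13/5)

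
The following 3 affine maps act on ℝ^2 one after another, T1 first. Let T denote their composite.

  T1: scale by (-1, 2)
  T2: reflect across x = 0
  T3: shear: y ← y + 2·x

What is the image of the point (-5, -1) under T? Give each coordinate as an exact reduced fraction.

T(p) = (-5, -12)

T1 scale by (-1, 2): (-5, -1) → (5, -2)
T2 reflect across x = 0: (5, -2) → (-5, -2)
T3 shear: y ← y + 2·x: (-5, -2) → (-5, -12)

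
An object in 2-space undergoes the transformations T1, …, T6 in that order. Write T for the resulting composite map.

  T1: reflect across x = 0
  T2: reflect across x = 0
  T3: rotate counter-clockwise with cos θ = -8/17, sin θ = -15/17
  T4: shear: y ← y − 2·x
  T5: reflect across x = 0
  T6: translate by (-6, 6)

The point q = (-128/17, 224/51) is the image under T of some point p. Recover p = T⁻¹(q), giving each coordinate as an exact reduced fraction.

T1 = [-1 0 0; 0 1 0; 0 0 1]
T2·T1 = [1 0 0; 0 1 0; 0 0 1]
T3·…·T1 = [-8/17 15/17 0; -15/17 -8/17 0; 0 0 1]
T4·…·T1 = [-8/17 15/17 0; 1/17 -38/17 0; 0 0 1]
T5·…·T1 = [8/17 -15/17 0; 1/17 -38/17 0; 0 0 1]
T6·…·T1 = [8/17 -15/17 -6; 1/17 -38/17 6; 0 0 1]
det M = -1; M⁻¹ = [38/17 -15/17 318/17; 1/17 -8/17 54/17; 0 0 1]
M⁻¹ · (-128/17, 224/51)ᵀ = (-2, 2/3)ᵀ

p = (-2, 2/3)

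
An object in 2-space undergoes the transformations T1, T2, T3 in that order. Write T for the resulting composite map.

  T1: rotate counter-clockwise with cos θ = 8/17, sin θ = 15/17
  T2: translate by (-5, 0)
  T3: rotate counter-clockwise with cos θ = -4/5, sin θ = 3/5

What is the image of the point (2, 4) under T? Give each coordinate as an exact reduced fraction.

T(p) = (66/17, -127/17)

T1 rotate counter-clockwise with cos θ = 8/17, sin θ = 15/17: (2, 4) → (-44/17, 62/17)
T2 translate by (-5, 0): (-44/17, 62/17) → (-129/17, 62/17)
T3 rotate counter-clockwise with cos θ = -4/5, sin θ = 3/5: (-129/17, 62/17) → (66/17, -127/17)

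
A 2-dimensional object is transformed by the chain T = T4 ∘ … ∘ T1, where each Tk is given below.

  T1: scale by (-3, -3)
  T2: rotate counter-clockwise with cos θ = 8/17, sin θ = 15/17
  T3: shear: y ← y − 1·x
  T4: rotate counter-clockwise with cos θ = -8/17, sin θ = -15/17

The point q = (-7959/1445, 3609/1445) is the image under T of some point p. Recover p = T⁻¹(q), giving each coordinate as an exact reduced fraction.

p = (8/5, 1)

T1 = [-3 0 0; 0 -3 0; 0 0 1]
T2·T1 = [-24/17 45/17 0; -45/17 -24/17 0; 0 0 1]
T3·…·T1 = [-24/17 45/17 0; -21/17 -69/17 0; 0 0 1]
T4·…·T1 = [-123/289 -1395/289 0; 528/289 -123/289 0; 0 0 1]
det M = 9; M⁻¹ = [-41/867 155/289 0; -176/867 -41/867 0; 0 0 1]
M⁻¹ · (-7959/1445, 3609/1445)ᵀ = (8/5, 1)ᵀ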